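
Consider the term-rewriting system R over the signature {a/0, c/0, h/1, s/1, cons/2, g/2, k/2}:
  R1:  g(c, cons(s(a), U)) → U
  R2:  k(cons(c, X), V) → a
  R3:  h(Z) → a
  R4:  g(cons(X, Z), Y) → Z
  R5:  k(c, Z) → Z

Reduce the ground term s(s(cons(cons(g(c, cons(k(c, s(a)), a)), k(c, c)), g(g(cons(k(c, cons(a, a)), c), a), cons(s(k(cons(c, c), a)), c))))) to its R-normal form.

s(s(cons(cons(a, c), c)))

1. s(s(cons(cons(g(c, cons(k(c, s(a)), a)), k(c, c)), g(g(cons(k(c, cons(a, a)), c), a), cons(s(k(cons(c, c), a)), c)))))  →  s(s(cons(cons(g(c, cons(s(a), a)), k(c, c)), g(g(cons(k(c, cons(a, a)), c), a), cons(s(k(cons(c, c), a)), c)))))   [R5 at 1.1.1.1.2.1]
2. s(s(cons(cons(g(c, cons(s(a), a)), k(c, c)), g(g(cons(k(c, cons(a, a)), c), a), cons(s(k(cons(c, c), a)), c)))))  →  s(s(cons(cons(a, k(c, c)), g(g(cons(k(c, cons(a, a)), c), a), cons(s(k(cons(c, c), a)), c)))))   [R1 at 1.1.1.1]
3. s(s(cons(cons(a, k(c, c)), g(g(cons(k(c, cons(a, a)), c), a), cons(s(k(cons(c, c), a)), c)))))  →  s(s(cons(cons(a, c), g(g(cons(k(c, cons(a, a)), c), a), cons(s(k(cons(c, c), a)), c)))))   [R5 at 1.1.1.2]
4. s(s(cons(cons(a, c), g(g(cons(k(c, cons(a, a)), c), a), cons(s(k(cons(c, c), a)), c)))))  →  s(s(cons(cons(a, c), g(c, cons(s(k(cons(c, c), a)), c)))))   [R4 at 1.1.2.1]
5. s(s(cons(cons(a, c), g(c, cons(s(k(cons(c, c), a)), c)))))  →  s(s(cons(cons(a, c), g(c, cons(s(a), c)))))   [R2 at 1.1.2.2.1.1]
6. s(s(cons(cons(a, c), g(c, cons(s(a), c)))))  →  s(s(cons(cons(a, c), c)))   [R1 at 1.1.2]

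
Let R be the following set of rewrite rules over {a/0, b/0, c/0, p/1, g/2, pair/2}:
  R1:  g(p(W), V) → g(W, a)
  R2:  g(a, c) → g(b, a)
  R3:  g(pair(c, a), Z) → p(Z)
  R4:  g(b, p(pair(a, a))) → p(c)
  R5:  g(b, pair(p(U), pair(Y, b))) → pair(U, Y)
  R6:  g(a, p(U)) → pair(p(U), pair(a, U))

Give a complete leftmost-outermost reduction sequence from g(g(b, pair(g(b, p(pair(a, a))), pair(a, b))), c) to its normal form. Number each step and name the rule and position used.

p(c)

1. g(g(b, pair(g(b, p(pair(a, a))), pair(a, b))), c)  →  g(g(b, pair(p(c), pair(a, b))), c)   [R4 at 1.2.1]
2. g(g(b, pair(p(c), pair(a, b))), c)  →  g(pair(c, a), c)   [R5 at 1]
3. g(pair(c, a), c)  →  p(c)   [R3 at ε]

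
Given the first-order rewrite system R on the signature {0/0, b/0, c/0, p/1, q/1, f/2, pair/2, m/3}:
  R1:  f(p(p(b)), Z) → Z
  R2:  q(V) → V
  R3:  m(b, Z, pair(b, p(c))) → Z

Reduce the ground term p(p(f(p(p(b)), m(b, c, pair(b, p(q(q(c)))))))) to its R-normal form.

1. p(p(f(p(p(b)), m(b, c, pair(b, p(q(q(c))))))))  →  p(p(m(b, c, pair(b, p(q(q(c)))))))   [R1 at 1.1]
2. p(p(m(b, c, pair(b, p(q(q(c)))))))  →  p(p(m(b, c, pair(b, p(q(c))))))   [R2 at 1.1.3.2.1]
3. p(p(m(b, c, pair(b, p(q(c))))))  →  p(p(m(b, c, pair(b, p(c)))))   [R2 at 1.1.3.2.1]
4. p(p(m(b, c, pair(b, p(c)))))  →  p(p(c))   [R3 at 1.1]

p(p(c))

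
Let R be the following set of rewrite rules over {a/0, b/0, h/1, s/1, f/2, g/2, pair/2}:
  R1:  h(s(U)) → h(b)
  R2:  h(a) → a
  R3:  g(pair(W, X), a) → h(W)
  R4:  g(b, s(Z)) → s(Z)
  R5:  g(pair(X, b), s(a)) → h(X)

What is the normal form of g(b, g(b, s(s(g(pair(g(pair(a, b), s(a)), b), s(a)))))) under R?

s(s(a))

1. g(b, g(b, s(s(g(pair(g(pair(a, b), s(a)), b), s(a))))))  →  g(b, s(s(g(pair(g(pair(a, b), s(a)), b), s(a)))))   [R4 at 2]
2. g(b, s(s(g(pair(g(pair(a, b), s(a)), b), s(a)))))  →  s(s(g(pair(g(pair(a, b), s(a)), b), s(a))))   [R4 at ε]
3. s(s(g(pair(g(pair(a, b), s(a)), b), s(a))))  →  s(s(h(g(pair(a, b), s(a)))))   [R5 at 1.1]
4. s(s(h(g(pair(a, b), s(a)))))  →  s(s(h(h(a))))   [R5 at 1.1.1]
5. s(s(h(h(a))))  →  s(s(h(a)))   [R2 at 1.1.1]
6. s(s(h(a)))  →  s(s(a))   [R2 at 1.1]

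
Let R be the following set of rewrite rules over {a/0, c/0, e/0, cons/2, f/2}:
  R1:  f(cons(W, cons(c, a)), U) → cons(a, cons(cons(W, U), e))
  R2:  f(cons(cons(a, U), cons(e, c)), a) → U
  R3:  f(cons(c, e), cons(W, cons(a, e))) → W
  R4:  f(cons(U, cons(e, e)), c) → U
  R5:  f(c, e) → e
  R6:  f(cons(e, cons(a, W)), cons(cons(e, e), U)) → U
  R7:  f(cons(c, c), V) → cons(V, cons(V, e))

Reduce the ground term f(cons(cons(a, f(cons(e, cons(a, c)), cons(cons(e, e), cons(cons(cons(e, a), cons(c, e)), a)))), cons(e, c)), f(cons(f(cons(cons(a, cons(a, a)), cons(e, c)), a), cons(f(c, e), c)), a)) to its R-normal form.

cons(cons(cons(e, a), cons(c, e)), a)

1. f(cons(cons(a, f(cons(e, cons(a, c)), cons(cons(e, e), cons(cons(cons(e, a), cons(c, e)), a)))), cons(e, c)), f(cons(f(cons(cons(a, cons(a, a)), cons(e, c)), a), cons(f(c, e), c)), a))  →  f(cons(cons(a, cons(cons(cons(e, a), cons(c, e)), a)), cons(e, c)), f(cons(f(cons(cons(a, cons(a, a)), cons(e, c)), a), cons(f(c, e), c)), a))   [R6 at 1.1.2]
2. f(cons(cons(a, cons(cons(cons(e, a), cons(c, e)), a)), cons(e, c)), f(cons(f(cons(cons(a, cons(a, a)), cons(e, c)), a), cons(f(c, e), c)), a))  →  f(cons(cons(a, cons(cons(cons(e, a), cons(c, e)), a)), cons(e, c)), f(cons(cons(a, a), cons(f(c, e), c)), a))   [R2 at 2.1.1]
3. f(cons(cons(a, cons(cons(cons(e, a), cons(c, e)), a)), cons(e, c)), f(cons(cons(a, a), cons(f(c, e), c)), a))  →  f(cons(cons(a, cons(cons(cons(e, a), cons(c, e)), a)), cons(e, c)), f(cons(cons(a, a), cons(e, c)), a))   [R5 at 2.1.2.1]
4. f(cons(cons(a, cons(cons(cons(e, a), cons(c, e)), a)), cons(e, c)), f(cons(cons(a, a), cons(e, c)), a))  →  f(cons(cons(a, cons(cons(cons(e, a), cons(c, e)), a)), cons(e, c)), a)   [R2 at 2]
5. f(cons(cons(a, cons(cons(cons(e, a), cons(c, e)), a)), cons(e, c)), a)  →  cons(cons(cons(e, a), cons(c, e)), a)   [R2 at ε]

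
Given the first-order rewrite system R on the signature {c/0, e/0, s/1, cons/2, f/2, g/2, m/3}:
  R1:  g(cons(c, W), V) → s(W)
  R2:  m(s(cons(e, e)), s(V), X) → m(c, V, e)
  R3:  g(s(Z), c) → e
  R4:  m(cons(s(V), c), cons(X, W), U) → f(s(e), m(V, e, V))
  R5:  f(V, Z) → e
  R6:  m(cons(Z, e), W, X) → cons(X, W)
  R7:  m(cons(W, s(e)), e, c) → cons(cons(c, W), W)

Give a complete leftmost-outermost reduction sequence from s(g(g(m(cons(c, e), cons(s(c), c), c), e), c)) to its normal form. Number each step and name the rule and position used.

1. s(g(g(m(cons(c, e), cons(s(c), c), c), e), c))  →  s(g(g(cons(c, cons(s(c), c)), e), c))   [R6 at 1.1.1]
2. s(g(g(cons(c, cons(s(c), c)), e), c))  →  s(g(s(cons(s(c), c)), c))   [R1 at 1.1]
3. s(g(s(cons(s(c), c)), c))  →  s(e)   [R3 at 1]

s(e)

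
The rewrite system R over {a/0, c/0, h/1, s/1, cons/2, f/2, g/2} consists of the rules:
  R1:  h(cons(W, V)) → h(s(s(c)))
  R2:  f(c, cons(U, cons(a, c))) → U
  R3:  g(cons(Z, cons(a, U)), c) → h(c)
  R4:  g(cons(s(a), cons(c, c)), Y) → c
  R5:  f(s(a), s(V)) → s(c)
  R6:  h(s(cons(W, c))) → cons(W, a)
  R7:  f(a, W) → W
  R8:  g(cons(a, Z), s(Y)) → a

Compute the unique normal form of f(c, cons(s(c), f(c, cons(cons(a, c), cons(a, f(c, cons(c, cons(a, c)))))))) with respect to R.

s(c)

1. f(c, cons(s(c), f(c, cons(cons(a, c), cons(a, f(c, cons(c, cons(a, c))))))))  →  f(c, cons(s(c), f(c, cons(cons(a, c), cons(a, c)))))   [R2 at 2.2.2.2.2]
2. f(c, cons(s(c), f(c, cons(cons(a, c), cons(a, c)))))  →  f(c, cons(s(c), cons(a, c)))   [R2 at 2.2]
3. f(c, cons(s(c), cons(a, c)))  →  s(c)   [R2 at ε]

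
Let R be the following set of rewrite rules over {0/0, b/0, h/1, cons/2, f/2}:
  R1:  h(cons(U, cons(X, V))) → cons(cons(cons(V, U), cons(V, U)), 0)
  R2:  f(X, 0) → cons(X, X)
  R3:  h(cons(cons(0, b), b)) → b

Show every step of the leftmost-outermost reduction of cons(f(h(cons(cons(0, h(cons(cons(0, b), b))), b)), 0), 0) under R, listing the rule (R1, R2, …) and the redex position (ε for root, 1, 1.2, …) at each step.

1. cons(f(h(cons(cons(0, h(cons(cons(0, b), b))), b)), 0), 0)  →  cons(cons(h(cons(cons(0, h(cons(cons(0, b), b))), b)), h(cons(cons(0, h(cons(cons(0, b), b))), b))), 0)   [R2 at 1]
2. cons(cons(h(cons(cons(0, h(cons(cons(0, b), b))), b)), h(cons(cons(0, h(cons(cons(0, b), b))), b))), 0)  →  cons(cons(h(cons(cons(0, b), b)), h(cons(cons(0, h(cons(cons(0, b), b))), b))), 0)   [R3 at 1.1.1.1.2]
3. cons(cons(h(cons(cons(0, b), b)), h(cons(cons(0, h(cons(cons(0, b), b))), b))), 0)  →  cons(cons(b, h(cons(cons(0, h(cons(cons(0, b), b))), b))), 0)   [R3 at 1.1]
4. cons(cons(b, h(cons(cons(0, h(cons(cons(0, b), b))), b))), 0)  →  cons(cons(b, h(cons(cons(0, b), b))), 0)   [R3 at 1.2.1.1.2]
5. cons(cons(b, h(cons(cons(0, b), b))), 0)  →  cons(cons(b, b), 0)   [R3 at 1.2]

cons(cons(b, b), 0)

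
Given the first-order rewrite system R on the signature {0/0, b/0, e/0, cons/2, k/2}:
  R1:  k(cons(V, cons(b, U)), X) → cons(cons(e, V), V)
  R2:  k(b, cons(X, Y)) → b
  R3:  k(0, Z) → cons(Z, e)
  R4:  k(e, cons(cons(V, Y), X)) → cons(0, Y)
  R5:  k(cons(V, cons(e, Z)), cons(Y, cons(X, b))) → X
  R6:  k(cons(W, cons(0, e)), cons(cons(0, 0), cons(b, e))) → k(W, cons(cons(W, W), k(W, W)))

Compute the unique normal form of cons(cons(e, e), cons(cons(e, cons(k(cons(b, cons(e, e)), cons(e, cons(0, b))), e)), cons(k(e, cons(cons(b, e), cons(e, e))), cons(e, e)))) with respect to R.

cons(cons(e, e), cons(cons(e, cons(0, e)), cons(cons(0, e), cons(e, e))))

1. cons(cons(e, e), cons(cons(e, cons(k(cons(b, cons(e, e)), cons(e, cons(0, b))), e)), cons(k(e, cons(cons(b, e), cons(e, e))), cons(e, e))))  →  cons(cons(e, e), cons(cons(e, cons(0, e)), cons(k(e, cons(cons(b, e), cons(e, e))), cons(e, e))))   [R5 at 2.1.2.1]
2. cons(cons(e, e), cons(cons(e, cons(0, e)), cons(k(e, cons(cons(b, e), cons(e, e))), cons(e, e))))  →  cons(cons(e, e), cons(cons(e, cons(0, e)), cons(cons(0, e), cons(e, e))))   [R4 at 2.2.1]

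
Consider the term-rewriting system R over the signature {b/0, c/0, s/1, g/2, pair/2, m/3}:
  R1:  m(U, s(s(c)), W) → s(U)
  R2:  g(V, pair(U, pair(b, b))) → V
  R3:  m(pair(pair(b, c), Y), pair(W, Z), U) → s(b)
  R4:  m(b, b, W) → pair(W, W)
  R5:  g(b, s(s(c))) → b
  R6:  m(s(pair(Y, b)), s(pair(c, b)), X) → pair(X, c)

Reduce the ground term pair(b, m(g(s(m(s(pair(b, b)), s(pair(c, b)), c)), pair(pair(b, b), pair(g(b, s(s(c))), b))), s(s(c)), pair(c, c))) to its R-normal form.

pair(b, s(s(pair(c, c))))

1. pair(b, m(g(s(m(s(pair(b, b)), s(pair(c, b)), c)), pair(pair(b, b), pair(g(b, s(s(c))), b))), s(s(c)), pair(c, c)))  →  pair(b, s(g(s(m(s(pair(b, b)), s(pair(c, b)), c)), pair(pair(b, b), pair(g(b, s(s(c))), b)))))   [R1 at 2]
2. pair(b, s(g(s(m(s(pair(b, b)), s(pair(c, b)), c)), pair(pair(b, b), pair(g(b, s(s(c))), b)))))  →  pair(b, s(g(s(pair(c, c)), pair(pair(b, b), pair(g(b, s(s(c))), b)))))   [R6 at 2.1.1.1]
3. pair(b, s(g(s(pair(c, c)), pair(pair(b, b), pair(g(b, s(s(c))), b)))))  →  pair(b, s(g(s(pair(c, c)), pair(pair(b, b), pair(b, b)))))   [R5 at 2.1.2.2.1]
4. pair(b, s(g(s(pair(c, c)), pair(pair(b, b), pair(b, b)))))  →  pair(b, s(s(pair(c, c))))   [R2 at 2.1]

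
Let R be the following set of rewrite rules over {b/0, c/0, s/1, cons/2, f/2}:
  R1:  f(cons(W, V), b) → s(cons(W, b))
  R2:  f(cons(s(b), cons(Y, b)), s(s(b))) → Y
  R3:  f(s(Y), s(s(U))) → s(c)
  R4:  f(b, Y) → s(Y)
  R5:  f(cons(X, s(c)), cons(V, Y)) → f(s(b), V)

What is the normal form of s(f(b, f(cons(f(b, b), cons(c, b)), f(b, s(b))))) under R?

1. s(f(b, f(cons(f(b, b), cons(c, b)), f(b, s(b)))))  →  s(s(f(cons(f(b, b), cons(c, b)), f(b, s(b)))))   [R4 at 1]
2. s(s(f(cons(f(b, b), cons(c, b)), f(b, s(b)))))  →  s(s(f(cons(s(b), cons(c, b)), f(b, s(b)))))   [R4 at 1.1.1.1]
3. s(s(f(cons(s(b), cons(c, b)), f(b, s(b)))))  →  s(s(f(cons(s(b), cons(c, b)), s(s(b)))))   [R4 at 1.1.2]
4. s(s(f(cons(s(b), cons(c, b)), s(s(b)))))  →  s(s(c))   [R2 at 1.1]

s(s(c))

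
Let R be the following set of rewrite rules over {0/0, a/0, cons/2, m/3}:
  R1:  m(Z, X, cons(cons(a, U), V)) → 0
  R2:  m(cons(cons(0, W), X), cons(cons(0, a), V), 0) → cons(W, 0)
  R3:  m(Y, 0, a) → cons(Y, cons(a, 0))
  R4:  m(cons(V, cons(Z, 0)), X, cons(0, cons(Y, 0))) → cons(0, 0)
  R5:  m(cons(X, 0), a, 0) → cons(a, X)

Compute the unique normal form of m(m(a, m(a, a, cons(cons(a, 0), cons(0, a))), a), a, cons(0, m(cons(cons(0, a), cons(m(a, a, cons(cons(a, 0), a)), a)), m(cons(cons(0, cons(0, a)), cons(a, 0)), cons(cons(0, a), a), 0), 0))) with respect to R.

1. m(m(a, m(a, a, cons(cons(a, 0), cons(0, a))), a), a, cons(0, m(cons(cons(0, a), cons(m(a, a, cons(cons(a, 0), a)), a)), m(cons(cons(0, cons(0, a)), cons(a, 0)), cons(cons(0, a), a), 0), 0)))  →  m(m(a, 0, a), a, cons(0, m(cons(cons(0, a), cons(m(a, a, cons(cons(a, 0), a)), a)), m(cons(cons(0, cons(0, a)), cons(a, 0)), cons(cons(0, a), a), 0), 0)))   [R1 at 1.2]
2. m(m(a, 0, a), a, cons(0, m(cons(cons(0, a), cons(m(a, a, cons(cons(a, 0), a)), a)), m(cons(cons(0, cons(0, a)), cons(a, 0)), cons(cons(0, a), a), 0), 0)))  →  m(cons(a, cons(a, 0)), a, cons(0, m(cons(cons(0, a), cons(m(a, a, cons(cons(a, 0), a)), a)), m(cons(cons(0, cons(0, a)), cons(a, 0)), cons(cons(0, a), a), 0), 0)))   [R3 at 1]
3. m(cons(a, cons(a, 0)), a, cons(0, m(cons(cons(0, a), cons(m(a, a, cons(cons(a, 0), a)), a)), m(cons(cons(0, cons(0, a)), cons(a, 0)), cons(cons(0, a), a), 0), 0)))  →  m(cons(a, cons(a, 0)), a, cons(0, m(cons(cons(0, a), cons(0, a)), m(cons(cons(0, cons(0, a)), cons(a, 0)), cons(cons(0, a), a), 0), 0)))   [R1 at 3.2.1.2.1]
4. m(cons(a, cons(a, 0)), a, cons(0, m(cons(cons(0, a), cons(0, a)), m(cons(cons(0, cons(0, a)), cons(a, 0)), cons(cons(0, a), a), 0), 0)))  →  m(cons(a, cons(a, 0)), a, cons(0, m(cons(cons(0, a), cons(0, a)), cons(cons(0, a), 0), 0)))   [R2 at 3.2.2]
5. m(cons(a, cons(a, 0)), a, cons(0, m(cons(cons(0, a), cons(0, a)), cons(cons(0, a), 0), 0)))  →  m(cons(a, cons(a, 0)), a, cons(0, cons(a, 0)))   [R2 at 3.2]
6. m(cons(a, cons(a, 0)), a, cons(0, cons(a, 0)))  →  cons(0, 0)   [R4 at ε]

cons(0, 0)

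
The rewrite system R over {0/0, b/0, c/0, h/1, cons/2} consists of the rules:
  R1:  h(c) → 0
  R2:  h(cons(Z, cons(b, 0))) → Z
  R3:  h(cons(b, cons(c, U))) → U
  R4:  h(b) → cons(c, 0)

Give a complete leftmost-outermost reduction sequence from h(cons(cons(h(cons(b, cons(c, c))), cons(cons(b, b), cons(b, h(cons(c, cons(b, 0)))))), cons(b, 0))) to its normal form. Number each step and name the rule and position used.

cons(c, cons(cons(b, b), cons(b, c)))

1. h(cons(cons(h(cons(b, cons(c, c))), cons(cons(b, b), cons(b, h(cons(c, cons(b, 0)))))), cons(b, 0)))  →  cons(h(cons(b, cons(c, c))), cons(cons(b, b), cons(b, h(cons(c, cons(b, 0))))))   [R2 at ε]
2. cons(h(cons(b, cons(c, c))), cons(cons(b, b), cons(b, h(cons(c, cons(b, 0))))))  →  cons(c, cons(cons(b, b), cons(b, h(cons(c, cons(b, 0))))))   [R3 at 1]
3. cons(c, cons(cons(b, b), cons(b, h(cons(c, cons(b, 0))))))  →  cons(c, cons(cons(b, b), cons(b, c)))   [R2 at 2.2.2]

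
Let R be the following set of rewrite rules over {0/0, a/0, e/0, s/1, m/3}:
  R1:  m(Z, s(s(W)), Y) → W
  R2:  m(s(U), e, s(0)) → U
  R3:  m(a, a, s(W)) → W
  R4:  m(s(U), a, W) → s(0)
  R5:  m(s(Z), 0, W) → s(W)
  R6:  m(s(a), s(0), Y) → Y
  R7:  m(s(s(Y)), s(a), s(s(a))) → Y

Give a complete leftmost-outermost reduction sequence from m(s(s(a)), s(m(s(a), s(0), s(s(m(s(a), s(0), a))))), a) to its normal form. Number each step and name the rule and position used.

s(a)

1. m(s(s(a)), s(m(s(a), s(0), s(s(m(s(a), s(0), a))))), a)  →  m(s(s(a)), s(s(s(m(s(a), s(0), a)))), a)   [R6 at 2.1]
2. m(s(s(a)), s(s(s(m(s(a), s(0), a)))), a)  →  s(m(s(a), s(0), a))   [R1 at ε]
3. s(m(s(a), s(0), a))  →  s(a)   [R6 at 1]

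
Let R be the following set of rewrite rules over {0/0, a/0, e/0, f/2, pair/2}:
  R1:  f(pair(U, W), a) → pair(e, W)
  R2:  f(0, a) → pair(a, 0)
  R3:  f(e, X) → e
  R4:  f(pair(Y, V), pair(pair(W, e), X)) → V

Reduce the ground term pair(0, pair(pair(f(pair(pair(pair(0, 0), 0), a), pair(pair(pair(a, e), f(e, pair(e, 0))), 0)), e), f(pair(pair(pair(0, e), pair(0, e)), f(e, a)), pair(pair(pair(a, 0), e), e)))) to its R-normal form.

1. pair(0, pair(pair(f(pair(pair(pair(0, 0), 0), a), pair(pair(pair(a, e), f(e, pair(e, 0))), 0)), e), f(pair(pair(pair(0, e), pair(0, e)), f(e, a)), pair(pair(pair(a, 0), e), e))))  →  pair(0, pair(pair(f(pair(pair(pair(0, 0), 0), a), pair(pair(pair(a, e), e), 0)), e), f(pair(pair(pair(0, e), pair(0, e)), f(e, a)), pair(pair(pair(a, 0), e), e))))   [R3 at 2.1.1.2.1.2]
2. pair(0, pair(pair(f(pair(pair(pair(0, 0), 0), a), pair(pair(pair(a, e), e), 0)), e), f(pair(pair(pair(0, e), pair(0, e)), f(e, a)), pair(pair(pair(a, 0), e), e))))  →  pair(0, pair(pair(a, e), f(pair(pair(pair(0, e), pair(0, e)), f(e, a)), pair(pair(pair(a, 0), e), e))))   [R4 at 2.1.1]
3. pair(0, pair(pair(a, e), f(pair(pair(pair(0, e), pair(0, e)), f(e, a)), pair(pair(pair(a, 0), e), e))))  →  pair(0, pair(pair(a, e), f(e, a)))   [R4 at 2.2]
4. pair(0, pair(pair(a, e), f(e, a)))  →  pair(0, pair(pair(a, e), e))   [R3 at 2.2]

pair(0, pair(pair(a, e), e))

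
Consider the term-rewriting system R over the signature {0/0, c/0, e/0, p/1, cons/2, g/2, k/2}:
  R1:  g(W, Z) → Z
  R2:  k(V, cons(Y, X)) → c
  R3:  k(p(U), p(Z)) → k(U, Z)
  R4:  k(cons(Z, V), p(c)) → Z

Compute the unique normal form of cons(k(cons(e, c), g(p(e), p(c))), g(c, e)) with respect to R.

cons(e, e)

1. cons(k(cons(e, c), g(p(e), p(c))), g(c, e))  →  cons(k(cons(e, c), p(c)), g(c, e))   [R1 at 1.2]
2. cons(k(cons(e, c), p(c)), g(c, e))  →  cons(e, g(c, e))   [R4 at 1]
3. cons(e, g(c, e))  →  cons(e, e)   [R1 at 2]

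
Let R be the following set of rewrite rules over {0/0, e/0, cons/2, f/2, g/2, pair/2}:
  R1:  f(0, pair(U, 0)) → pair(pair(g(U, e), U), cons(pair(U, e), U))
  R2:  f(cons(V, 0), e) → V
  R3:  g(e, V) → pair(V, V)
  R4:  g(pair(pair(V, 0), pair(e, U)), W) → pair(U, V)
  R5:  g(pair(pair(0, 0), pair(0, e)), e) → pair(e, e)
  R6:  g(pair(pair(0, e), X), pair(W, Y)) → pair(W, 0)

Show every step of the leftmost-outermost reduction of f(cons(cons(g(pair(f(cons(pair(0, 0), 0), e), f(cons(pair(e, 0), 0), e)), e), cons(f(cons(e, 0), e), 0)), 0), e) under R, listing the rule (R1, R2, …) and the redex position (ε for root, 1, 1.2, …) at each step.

1. f(cons(cons(g(pair(f(cons(pair(0, 0), 0), e), f(cons(pair(e, 0), 0), e)), e), cons(f(cons(e, 0), e), 0)), 0), e)  →  cons(g(pair(f(cons(pair(0, 0), 0), e), f(cons(pair(e, 0), 0), e)), e), cons(f(cons(e, 0), e), 0))   [R2 at ε]
2. cons(g(pair(f(cons(pair(0, 0), 0), e), f(cons(pair(e, 0), 0), e)), e), cons(f(cons(e, 0), e), 0))  →  cons(g(pair(pair(0, 0), f(cons(pair(e, 0), 0), e)), e), cons(f(cons(e, 0), e), 0))   [R2 at 1.1.1]
3. cons(g(pair(pair(0, 0), f(cons(pair(e, 0), 0), e)), e), cons(f(cons(e, 0), e), 0))  →  cons(g(pair(pair(0, 0), pair(e, 0)), e), cons(f(cons(e, 0), e), 0))   [R2 at 1.1.2]
4. cons(g(pair(pair(0, 0), pair(e, 0)), e), cons(f(cons(e, 0), e), 0))  →  cons(pair(0, 0), cons(f(cons(e, 0), e), 0))   [R4 at 1]
5. cons(pair(0, 0), cons(f(cons(e, 0), e), 0))  →  cons(pair(0, 0), cons(e, 0))   [R2 at 2.1]

cons(pair(0, 0), cons(e, 0))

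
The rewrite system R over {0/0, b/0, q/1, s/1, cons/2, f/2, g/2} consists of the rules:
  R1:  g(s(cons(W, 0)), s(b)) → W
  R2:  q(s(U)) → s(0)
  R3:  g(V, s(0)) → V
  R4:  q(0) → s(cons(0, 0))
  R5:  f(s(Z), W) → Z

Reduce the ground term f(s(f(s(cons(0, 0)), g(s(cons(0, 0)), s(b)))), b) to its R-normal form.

cons(0, 0)

1. f(s(f(s(cons(0, 0)), g(s(cons(0, 0)), s(b)))), b)  →  f(s(cons(0, 0)), g(s(cons(0, 0)), s(b)))   [R5 at ε]
2. f(s(cons(0, 0)), g(s(cons(0, 0)), s(b)))  →  cons(0, 0)   [R5 at ε]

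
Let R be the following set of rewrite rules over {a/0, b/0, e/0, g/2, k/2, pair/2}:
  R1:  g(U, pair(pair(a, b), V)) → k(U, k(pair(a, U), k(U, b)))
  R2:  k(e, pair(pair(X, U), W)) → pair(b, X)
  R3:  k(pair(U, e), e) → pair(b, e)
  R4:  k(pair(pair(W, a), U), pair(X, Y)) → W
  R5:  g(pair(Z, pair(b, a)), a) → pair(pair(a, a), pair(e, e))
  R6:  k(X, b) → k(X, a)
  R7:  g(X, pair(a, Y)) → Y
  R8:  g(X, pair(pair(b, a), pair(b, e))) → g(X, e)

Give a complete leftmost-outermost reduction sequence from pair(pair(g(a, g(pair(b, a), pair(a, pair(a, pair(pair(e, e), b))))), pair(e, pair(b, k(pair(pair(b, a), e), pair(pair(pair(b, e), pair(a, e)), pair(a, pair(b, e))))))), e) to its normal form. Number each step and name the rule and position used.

pair(pair(pair(pair(e, e), b), pair(e, pair(b, b))), e)

1. pair(pair(g(a, g(pair(b, a), pair(a, pair(a, pair(pair(e, e), b))))), pair(e, pair(b, k(pair(pair(b, a), e), pair(pair(pair(b, e), pair(a, e)), pair(a, pair(b, e))))))), e)  →  pair(pair(g(a, pair(a, pair(pair(e, e), b))), pair(e, pair(b, k(pair(pair(b, a), e), pair(pair(pair(b, e), pair(a, e)), pair(a, pair(b, e))))))), e)   [R7 at 1.1.2]
2. pair(pair(g(a, pair(a, pair(pair(e, e), b))), pair(e, pair(b, k(pair(pair(b, a), e), pair(pair(pair(b, e), pair(a, e)), pair(a, pair(b, e))))))), e)  →  pair(pair(pair(pair(e, e), b), pair(e, pair(b, k(pair(pair(b, a), e), pair(pair(pair(b, e), pair(a, e)), pair(a, pair(b, e))))))), e)   [R7 at 1.1]
3. pair(pair(pair(pair(e, e), b), pair(e, pair(b, k(pair(pair(b, a), e), pair(pair(pair(b, e), pair(a, e)), pair(a, pair(b, e))))))), e)  →  pair(pair(pair(pair(e, e), b), pair(e, pair(b, b))), e)   [R4 at 1.2.2.2]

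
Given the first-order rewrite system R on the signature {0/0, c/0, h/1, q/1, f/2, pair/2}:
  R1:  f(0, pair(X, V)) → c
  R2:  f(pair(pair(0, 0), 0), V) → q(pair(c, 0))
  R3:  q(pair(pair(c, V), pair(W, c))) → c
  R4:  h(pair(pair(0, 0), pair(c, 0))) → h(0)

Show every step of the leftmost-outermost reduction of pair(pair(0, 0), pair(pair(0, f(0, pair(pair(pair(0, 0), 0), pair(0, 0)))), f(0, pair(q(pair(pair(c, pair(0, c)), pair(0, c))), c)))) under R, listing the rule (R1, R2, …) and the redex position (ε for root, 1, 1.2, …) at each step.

1. pair(pair(0, 0), pair(pair(0, f(0, pair(pair(pair(0, 0), 0), pair(0, 0)))), f(0, pair(q(pair(pair(c, pair(0, c)), pair(0, c))), c))))  →  pair(pair(0, 0), pair(pair(0, c), f(0, pair(q(pair(pair(c, pair(0, c)), pair(0, c))), c))))   [R1 at 2.1.2]
2. pair(pair(0, 0), pair(pair(0, c), f(0, pair(q(pair(pair(c, pair(0, c)), pair(0, c))), c))))  →  pair(pair(0, 0), pair(pair(0, c), c))   [R1 at 2.2]

pair(pair(0, 0), pair(pair(0, c), c))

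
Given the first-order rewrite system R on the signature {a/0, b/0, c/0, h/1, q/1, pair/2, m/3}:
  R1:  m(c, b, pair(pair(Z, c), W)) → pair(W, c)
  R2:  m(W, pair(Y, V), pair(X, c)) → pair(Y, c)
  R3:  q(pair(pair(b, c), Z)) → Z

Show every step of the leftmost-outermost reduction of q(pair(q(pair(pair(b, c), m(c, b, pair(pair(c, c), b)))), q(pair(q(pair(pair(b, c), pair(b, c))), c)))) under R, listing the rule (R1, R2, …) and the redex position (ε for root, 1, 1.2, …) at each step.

c

1. q(pair(q(pair(pair(b, c), m(c, b, pair(pair(c, c), b)))), q(pair(q(pair(pair(b, c), pair(b, c))), c))))  →  q(pair(m(c, b, pair(pair(c, c), b)), q(pair(q(pair(pair(b, c), pair(b, c))), c))))   [R3 at 1.1]
2. q(pair(m(c, b, pair(pair(c, c), b)), q(pair(q(pair(pair(b, c), pair(b, c))), c))))  →  q(pair(pair(b, c), q(pair(q(pair(pair(b, c), pair(b, c))), c))))   [R1 at 1.1]
3. q(pair(pair(b, c), q(pair(q(pair(pair(b, c), pair(b, c))), c))))  →  q(pair(q(pair(pair(b, c), pair(b, c))), c))   [R3 at ε]
4. q(pair(q(pair(pair(b, c), pair(b, c))), c))  →  q(pair(pair(b, c), c))   [R3 at 1.1]
5. q(pair(pair(b, c), c))  →  c   [R3 at ε]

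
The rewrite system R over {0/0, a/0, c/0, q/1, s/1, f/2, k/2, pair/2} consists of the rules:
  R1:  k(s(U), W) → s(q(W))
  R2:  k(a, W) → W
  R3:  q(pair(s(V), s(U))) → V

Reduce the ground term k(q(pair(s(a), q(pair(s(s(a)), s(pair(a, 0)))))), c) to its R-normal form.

1. k(q(pair(s(a), q(pair(s(s(a)), s(pair(a, 0)))))), c)  →  k(q(pair(s(a), s(a))), c)   [R3 at 1.1.2]
2. k(q(pair(s(a), s(a))), c)  →  k(a, c)   [R3 at 1]
3. k(a, c)  →  c   [R2 at ε]

c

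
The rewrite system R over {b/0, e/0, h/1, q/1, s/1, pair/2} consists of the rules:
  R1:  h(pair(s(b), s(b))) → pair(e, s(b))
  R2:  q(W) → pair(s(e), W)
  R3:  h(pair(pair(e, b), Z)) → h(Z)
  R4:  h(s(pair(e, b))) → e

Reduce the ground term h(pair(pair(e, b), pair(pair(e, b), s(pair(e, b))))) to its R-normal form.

e

1. h(pair(pair(e, b), pair(pair(e, b), s(pair(e, b)))))  →  h(pair(pair(e, b), s(pair(e, b))))   [R3 at ε]
2. h(pair(pair(e, b), s(pair(e, b))))  →  h(s(pair(e, b)))   [R3 at ε]
3. h(s(pair(e, b)))  →  e   [R4 at ε]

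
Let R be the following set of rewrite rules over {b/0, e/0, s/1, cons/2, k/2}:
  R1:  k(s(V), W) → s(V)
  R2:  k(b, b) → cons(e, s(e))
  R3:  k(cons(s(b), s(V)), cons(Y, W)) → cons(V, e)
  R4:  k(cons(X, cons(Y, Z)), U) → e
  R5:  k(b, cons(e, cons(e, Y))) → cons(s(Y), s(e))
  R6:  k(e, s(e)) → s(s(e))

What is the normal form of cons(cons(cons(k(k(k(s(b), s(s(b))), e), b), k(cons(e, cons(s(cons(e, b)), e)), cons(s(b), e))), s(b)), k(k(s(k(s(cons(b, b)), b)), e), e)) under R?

1. cons(cons(cons(k(k(k(s(b), s(s(b))), e), b), k(cons(e, cons(s(cons(e, b)), e)), cons(s(b), e))), s(b)), k(k(s(k(s(cons(b, b)), b)), e), e))  →  cons(cons(cons(k(k(s(b), e), b), k(cons(e, cons(s(cons(e, b)), e)), cons(s(b), e))), s(b)), k(k(s(k(s(cons(b, b)), b)), e), e))   [R1 at 1.1.1.1.1]
2. cons(cons(cons(k(k(s(b), e), b), k(cons(e, cons(s(cons(e, b)), e)), cons(s(b), e))), s(b)), k(k(s(k(s(cons(b, b)), b)), e), e))  →  cons(cons(cons(k(s(b), b), k(cons(e, cons(s(cons(e, b)), e)), cons(s(b), e))), s(b)), k(k(s(k(s(cons(b, b)), b)), e), e))   [R1 at 1.1.1.1]
3. cons(cons(cons(k(s(b), b), k(cons(e, cons(s(cons(e, b)), e)), cons(s(b), e))), s(b)), k(k(s(k(s(cons(b, b)), b)), e), e))  →  cons(cons(cons(s(b), k(cons(e, cons(s(cons(e, b)), e)), cons(s(b), e))), s(b)), k(k(s(k(s(cons(b, b)), b)), e), e))   [R1 at 1.1.1]
4. cons(cons(cons(s(b), k(cons(e, cons(s(cons(e, b)), e)), cons(s(b), e))), s(b)), k(k(s(k(s(cons(b, b)), b)), e), e))  →  cons(cons(cons(s(b), e), s(b)), k(k(s(k(s(cons(b, b)), b)), e), e))   [R4 at 1.1.2]
5. cons(cons(cons(s(b), e), s(b)), k(k(s(k(s(cons(b, b)), b)), e), e))  →  cons(cons(cons(s(b), e), s(b)), k(s(k(s(cons(b, b)), b)), e))   [R1 at 2.1]
6. cons(cons(cons(s(b), e), s(b)), k(s(k(s(cons(b, b)), b)), e))  →  cons(cons(cons(s(b), e), s(b)), s(k(s(cons(b, b)), b)))   [R1 at 2]
7. cons(cons(cons(s(b), e), s(b)), s(k(s(cons(b, b)), b)))  →  cons(cons(cons(s(b), e), s(b)), s(s(cons(b, b))))   [R1 at 2.1]

cons(cons(cons(s(b), e), s(b)), s(s(cons(b, b))))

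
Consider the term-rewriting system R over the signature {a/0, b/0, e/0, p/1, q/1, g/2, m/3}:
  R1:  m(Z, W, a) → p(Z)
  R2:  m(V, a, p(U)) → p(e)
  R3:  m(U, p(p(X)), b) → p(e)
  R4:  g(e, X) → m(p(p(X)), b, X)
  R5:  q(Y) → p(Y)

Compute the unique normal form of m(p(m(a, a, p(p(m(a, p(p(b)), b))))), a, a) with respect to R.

p(p(p(e)))

1. m(p(m(a, a, p(p(m(a, p(p(b)), b))))), a, a)  →  p(p(m(a, a, p(p(m(a, p(p(b)), b))))))   [R1 at ε]
2. p(p(m(a, a, p(p(m(a, p(p(b)), b))))))  →  p(p(p(e)))   [R2 at 1.1]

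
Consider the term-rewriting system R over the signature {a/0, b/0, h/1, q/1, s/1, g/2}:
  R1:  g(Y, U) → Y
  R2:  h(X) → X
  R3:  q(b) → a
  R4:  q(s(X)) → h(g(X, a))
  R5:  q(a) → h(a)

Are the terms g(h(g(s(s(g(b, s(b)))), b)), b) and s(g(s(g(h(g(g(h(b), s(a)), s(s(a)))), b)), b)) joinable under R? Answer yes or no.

Reduce t₁ = g(h(g(s(s(g(b, s(b)))), b)), b):
1. g(h(g(s(s(g(b, s(b)))), b)), b)  →  h(g(s(s(g(b, s(b)))), b))   [R1 at ε]
2. h(g(s(s(g(b, s(b)))), b))  →  g(s(s(g(b, s(b)))), b)   [R2 at ε]
3. g(s(s(g(b, s(b)))), b)  →  s(s(g(b, s(b))))   [R1 at ε]
4. s(s(g(b, s(b))))  →  s(s(b))   [R1 at 1.1]

Reduce t₂ = s(g(s(g(h(g(g(h(b), s(a)), s(s(a)))), b)), b)):
1. s(g(s(g(h(g(g(h(b), s(a)), s(s(a)))), b)), b))  →  s(s(g(h(g(g(h(b), s(a)), s(s(a)))), b)))   [R1 at 1]
2. s(s(g(h(g(g(h(b), s(a)), s(s(a)))), b)))  →  s(s(h(g(g(h(b), s(a)), s(s(a))))))   [R1 at 1.1]
3. s(s(h(g(g(h(b), s(a)), s(s(a))))))  →  s(s(g(g(h(b), s(a)), s(s(a)))))   [R2 at 1.1]
4. s(s(g(g(h(b), s(a)), s(s(a)))))  →  s(s(g(h(b), s(a))))   [R1 at 1.1]
5. s(s(g(h(b), s(a))))  →  s(s(h(b)))   [R1 at 1.1]
6. s(s(h(b)))  →  s(s(b))   [R2 at 1.1]

yes — NF(t₁) = s(s(b)), NF(t₂) = s(s(b))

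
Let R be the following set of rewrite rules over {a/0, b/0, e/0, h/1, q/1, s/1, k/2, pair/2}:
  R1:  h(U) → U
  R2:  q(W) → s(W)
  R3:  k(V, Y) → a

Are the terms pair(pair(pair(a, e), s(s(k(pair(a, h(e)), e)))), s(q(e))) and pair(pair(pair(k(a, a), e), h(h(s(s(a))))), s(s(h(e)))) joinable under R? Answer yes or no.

Reduce t₁ = pair(pair(pair(a, e), s(s(k(pair(a, h(e)), e)))), s(q(e))):
1. pair(pair(pair(a, e), s(s(k(pair(a, h(e)), e)))), s(q(e)))  →  pair(pair(pair(a, e), s(s(a))), s(q(e)))   [R3 at 1.2.1.1]
2. pair(pair(pair(a, e), s(s(a))), s(q(e)))  →  pair(pair(pair(a, e), s(s(a))), s(s(e)))   [R2 at 2.1]

Reduce t₂ = pair(pair(pair(k(a, a), e), h(h(s(s(a))))), s(s(h(e)))):
1. pair(pair(pair(k(a, a), e), h(h(s(s(a))))), s(s(h(e))))  →  pair(pair(pair(a, e), h(h(s(s(a))))), s(s(h(e))))   [R3 at 1.1.1]
2. pair(pair(pair(a, e), h(h(s(s(a))))), s(s(h(e))))  →  pair(pair(pair(a, e), h(s(s(a)))), s(s(h(e))))   [R1 at 1.2]
3. pair(pair(pair(a, e), h(s(s(a)))), s(s(h(e))))  →  pair(pair(pair(a, e), s(s(a))), s(s(h(e))))   [R1 at 1.2]
4. pair(pair(pair(a, e), s(s(a))), s(s(h(e))))  →  pair(pair(pair(a, e), s(s(a))), s(s(e)))   [R1 at 2.1.1]

yes — NF(t₁) = pair(pair(pair(a, e), s(s(a))), s(s(e))), NF(t₂) = pair(pair(pair(a, e), s(s(a))), s(s(e)))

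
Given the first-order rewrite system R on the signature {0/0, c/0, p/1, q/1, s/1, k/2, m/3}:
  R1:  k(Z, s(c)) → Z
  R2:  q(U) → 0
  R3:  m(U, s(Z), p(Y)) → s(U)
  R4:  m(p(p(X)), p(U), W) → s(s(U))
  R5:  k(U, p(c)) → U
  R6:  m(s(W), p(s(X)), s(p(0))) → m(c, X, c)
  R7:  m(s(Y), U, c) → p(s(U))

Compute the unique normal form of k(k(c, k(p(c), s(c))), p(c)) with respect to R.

c

1. k(k(c, k(p(c), s(c))), p(c))  →  k(c, k(p(c), s(c)))   [R5 at ε]
2. k(c, k(p(c), s(c)))  →  k(c, p(c))   [R1 at 2]
3. k(c, p(c))  →  c   [R5 at ε]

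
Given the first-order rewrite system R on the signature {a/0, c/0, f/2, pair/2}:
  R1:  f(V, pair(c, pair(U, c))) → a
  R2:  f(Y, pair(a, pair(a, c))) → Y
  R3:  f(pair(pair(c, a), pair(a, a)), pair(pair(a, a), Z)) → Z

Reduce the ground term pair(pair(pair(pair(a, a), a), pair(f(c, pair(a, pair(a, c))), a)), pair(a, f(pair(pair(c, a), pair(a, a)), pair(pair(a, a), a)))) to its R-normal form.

1. pair(pair(pair(pair(a, a), a), pair(f(c, pair(a, pair(a, c))), a)), pair(a, f(pair(pair(c, a), pair(a, a)), pair(pair(a, a), a))))  →  pair(pair(pair(pair(a, a), a), pair(c, a)), pair(a, f(pair(pair(c, a), pair(a, a)), pair(pair(a, a), a))))   [R2 at 1.2.1]
2. pair(pair(pair(pair(a, a), a), pair(c, a)), pair(a, f(pair(pair(c, a), pair(a, a)), pair(pair(a, a), a))))  →  pair(pair(pair(pair(a, a), a), pair(c, a)), pair(a, a))   [R3 at 2.2]

pair(pair(pair(pair(a, a), a), pair(c, a)), pair(a, a))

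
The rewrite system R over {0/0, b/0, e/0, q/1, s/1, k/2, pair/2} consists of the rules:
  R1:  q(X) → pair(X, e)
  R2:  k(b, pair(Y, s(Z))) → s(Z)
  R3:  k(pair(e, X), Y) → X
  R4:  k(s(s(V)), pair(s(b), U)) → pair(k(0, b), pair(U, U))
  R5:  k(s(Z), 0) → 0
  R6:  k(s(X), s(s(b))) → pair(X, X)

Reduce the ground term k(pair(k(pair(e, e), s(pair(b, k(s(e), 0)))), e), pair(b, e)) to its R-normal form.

1. k(pair(k(pair(e, e), s(pair(b, k(s(e), 0)))), e), pair(b, e))  →  k(pair(e, e), pair(b, e))   [R3 at 1.1]
2. k(pair(e, e), pair(b, e))  →  e   [R3 at ε]

e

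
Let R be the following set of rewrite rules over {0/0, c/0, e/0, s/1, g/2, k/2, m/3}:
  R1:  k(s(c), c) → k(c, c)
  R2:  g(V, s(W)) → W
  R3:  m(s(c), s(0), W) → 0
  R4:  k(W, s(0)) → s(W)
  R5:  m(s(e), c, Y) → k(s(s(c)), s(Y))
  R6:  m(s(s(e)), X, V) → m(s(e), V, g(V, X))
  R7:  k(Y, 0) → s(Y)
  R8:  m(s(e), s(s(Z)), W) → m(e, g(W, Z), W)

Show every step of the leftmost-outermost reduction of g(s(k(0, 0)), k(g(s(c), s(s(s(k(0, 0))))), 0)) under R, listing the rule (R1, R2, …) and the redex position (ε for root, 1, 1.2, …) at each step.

1. g(s(k(0, 0)), k(g(s(c), s(s(s(k(0, 0))))), 0))  →  g(s(s(0)), k(g(s(c), s(s(s(k(0, 0))))), 0))   [R7 at 1.1]
2. g(s(s(0)), k(g(s(c), s(s(s(k(0, 0))))), 0))  →  g(s(s(0)), s(g(s(c), s(s(s(k(0, 0)))))))   [R7 at 2]
3. g(s(s(0)), s(g(s(c), s(s(s(k(0, 0)))))))  →  g(s(c), s(s(s(k(0, 0)))))   [R2 at ε]
4. g(s(c), s(s(s(k(0, 0)))))  →  s(s(k(0, 0)))   [R2 at ε]
5. s(s(k(0, 0)))  →  s(s(s(0)))   [R7 at 1.1]

s(s(s(0)))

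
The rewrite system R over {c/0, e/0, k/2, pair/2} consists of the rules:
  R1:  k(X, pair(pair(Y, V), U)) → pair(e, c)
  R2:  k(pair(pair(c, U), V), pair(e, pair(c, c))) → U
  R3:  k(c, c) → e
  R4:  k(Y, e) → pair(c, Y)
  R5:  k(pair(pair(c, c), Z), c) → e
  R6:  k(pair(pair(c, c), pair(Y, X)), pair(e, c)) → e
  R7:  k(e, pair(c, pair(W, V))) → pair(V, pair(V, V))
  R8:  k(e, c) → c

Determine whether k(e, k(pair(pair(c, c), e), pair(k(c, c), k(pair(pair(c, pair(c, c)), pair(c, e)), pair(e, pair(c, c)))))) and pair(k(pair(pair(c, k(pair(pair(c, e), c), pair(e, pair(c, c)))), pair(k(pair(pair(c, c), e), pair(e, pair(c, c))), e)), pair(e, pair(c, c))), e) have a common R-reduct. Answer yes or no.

Reduce t₁ = k(e, k(pair(pair(c, c), e), pair(k(c, c), k(pair(pair(c, pair(c, c)), pair(c, e)), pair(e, pair(c, c)))))):
1. k(e, k(pair(pair(c, c), e), pair(k(c, c), k(pair(pair(c, pair(c, c)), pair(c, e)), pair(e, pair(c, c))))))  →  k(e, k(pair(pair(c, c), e), pair(e, k(pair(pair(c, pair(c, c)), pair(c, e)), pair(e, pair(c, c))))))   [R3 at 2.2.1]
2. k(e, k(pair(pair(c, c), e), pair(e, k(pair(pair(c, pair(c, c)), pair(c, e)), pair(e, pair(c, c))))))  →  k(e, k(pair(pair(c, c), e), pair(e, pair(c, c))))   [R2 at 2.2.2]
3. k(e, k(pair(pair(c, c), e), pair(e, pair(c, c))))  →  k(e, c)   [R2 at 2]
4. k(e, c)  →  c   [R8 at ε]

Reduce t₂ = pair(k(pair(pair(c, k(pair(pair(c, e), c), pair(e, pair(c, c)))), pair(k(pair(pair(c, c), e), pair(e, pair(c, c))), e)), pair(e, pair(c, c))), e):
1. pair(k(pair(pair(c, k(pair(pair(c, e), c), pair(e, pair(c, c)))), pair(k(pair(pair(c, c), e), pair(e, pair(c, c))), e)), pair(e, pair(c, c))), e)  →  pair(k(pair(pair(c, e), c), pair(e, pair(c, c))), e)   [R2 at 1]
2. pair(k(pair(pair(c, e), c), pair(e, pair(c, c))), e)  →  pair(e, e)   [R2 at 1]

no — NF(t₁) = c, NF(t₂) = pair(e, e)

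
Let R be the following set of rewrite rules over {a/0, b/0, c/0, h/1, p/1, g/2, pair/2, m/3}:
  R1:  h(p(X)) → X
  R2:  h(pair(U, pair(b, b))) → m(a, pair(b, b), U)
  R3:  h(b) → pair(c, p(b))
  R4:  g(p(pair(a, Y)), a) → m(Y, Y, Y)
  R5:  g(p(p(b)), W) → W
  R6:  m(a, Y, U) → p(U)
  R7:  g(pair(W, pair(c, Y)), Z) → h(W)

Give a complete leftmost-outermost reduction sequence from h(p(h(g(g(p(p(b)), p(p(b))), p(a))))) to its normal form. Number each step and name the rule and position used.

1. h(p(h(g(g(p(p(b)), p(p(b))), p(a)))))  →  h(g(g(p(p(b)), p(p(b))), p(a)))   [R1 at ε]
2. h(g(g(p(p(b)), p(p(b))), p(a)))  →  h(g(p(p(b)), p(a)))   [R5 at 1.1]
3. h(g(p(p(b)), p(a)))  →  h(p(a))   [R5 at 1]
4. h(p(a))  →  a   [R1 at ε]

a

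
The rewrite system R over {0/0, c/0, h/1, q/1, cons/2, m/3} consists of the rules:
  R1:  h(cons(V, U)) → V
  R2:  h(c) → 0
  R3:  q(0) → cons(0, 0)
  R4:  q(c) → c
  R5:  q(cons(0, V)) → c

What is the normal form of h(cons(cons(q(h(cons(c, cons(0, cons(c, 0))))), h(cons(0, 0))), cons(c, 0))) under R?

1. h(cons(cons(q(h(cons(c, cons(0, cons(c, 0))))), h(cons(0, 0))), cons(c, 0)))  →  cons(q(h(cons(c, cons(0, cons(c, 0))))), h(cons(0, 0)))   [R1 at ε]
2. cons(q(h(cons(c, cons(0, cons(c, 0))))), h(cons(0, 0)))  →  cons(q(c), h(cons(0, 0)))   [R1 at 1.1]
3. cons(q(c), h(cons(0, 0)))  →  cons(c, h(cons(0, 0)))   [R4 at 1]
4. cons(c, h(cons(0, 0)))  →  cons(c, 0)   [R1 at 2]

cons(c, 0)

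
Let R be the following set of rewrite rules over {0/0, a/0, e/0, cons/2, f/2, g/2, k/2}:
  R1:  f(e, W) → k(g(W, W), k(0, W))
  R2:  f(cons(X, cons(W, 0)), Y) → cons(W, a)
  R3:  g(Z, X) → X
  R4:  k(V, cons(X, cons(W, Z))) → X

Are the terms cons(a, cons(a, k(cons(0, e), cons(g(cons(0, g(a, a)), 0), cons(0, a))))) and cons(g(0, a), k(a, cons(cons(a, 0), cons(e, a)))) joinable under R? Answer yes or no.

yes — NF(t₁) = cons(a, cons(a, 0)), NF(t₂) = cons(a, cons(a, 0))

Reduce t₁ = cons(a, cons(a, k(cons(0, e), cons(g(cons(0, g(a, a)), 0), cons(0, a))))):
1. cons(a, cons(a, k(cons(0, e), cons(g(cons(0, g(a, a)), 0), cons(0, a)))))  →  cons(a, cons(a, g(cons(0, g(a, a)), 0)))   [R4 at 2.2]
2. cons(a, cons(a, g(cons(0, g(a, a)), 0)))  →  cons(a, cons(a, 0))   [R3 at 2.2]

Reduce t₂ = cons(g(0, a), k(a, cons(cons(a, 0), cons(e, a)))):
1. cons(g(0, a), k(a, cons(cons(a, 0), cons(e, a))))  →  cons(a, k(a, cons(cons(a, 0), cons(e, a))))   [R3 at 1]
2. cons(a, k(a, cons(cons(a, 0), cons(e, a))))  →  cons(a, cons(a, 0))   [R4 at 2]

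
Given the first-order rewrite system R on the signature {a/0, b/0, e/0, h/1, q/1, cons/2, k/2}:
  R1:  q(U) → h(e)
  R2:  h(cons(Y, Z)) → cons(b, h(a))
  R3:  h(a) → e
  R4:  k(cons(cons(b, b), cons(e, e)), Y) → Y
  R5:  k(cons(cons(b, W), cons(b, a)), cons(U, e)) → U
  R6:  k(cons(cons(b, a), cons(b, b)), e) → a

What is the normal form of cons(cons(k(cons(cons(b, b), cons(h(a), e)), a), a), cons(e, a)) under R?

1. cons(cons(k(cons(cons(b, b), cons(h(a), e)), a), a), cons(e, a))  →  cons(cons(k(cons(cons(b, b), cons(e, e)), a), a), cons(e, a))   [R3 at 1.1.1.2.1]
2. cons(cons(k(cons(cons(b, b), cons(e, e)), a), a), cons(e, a))  →  cons(cons(a, a), cons(e, a))   [R4 at 1.1]

cons(cons(a, a), cons(e, a))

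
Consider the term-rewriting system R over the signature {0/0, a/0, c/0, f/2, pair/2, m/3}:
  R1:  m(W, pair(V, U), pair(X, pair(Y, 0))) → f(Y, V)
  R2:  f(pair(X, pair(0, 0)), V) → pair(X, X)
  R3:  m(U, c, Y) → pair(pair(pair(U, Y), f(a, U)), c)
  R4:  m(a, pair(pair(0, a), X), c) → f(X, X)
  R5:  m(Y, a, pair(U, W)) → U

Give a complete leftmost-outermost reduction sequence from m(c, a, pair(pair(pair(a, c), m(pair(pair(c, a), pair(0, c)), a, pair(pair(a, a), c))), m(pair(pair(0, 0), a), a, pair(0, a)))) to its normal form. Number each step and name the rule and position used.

pair(pair(a, c), pair(a, a))

1. m(c, a, pair(pair(pair(a, c), m(pair(pair(c, a), pair(0, c)), a, pair(pair(a, a), c))), m(pair(pair(0, 0), a), a, pair(0, a))))  →  pair(pair(a, c), m(pair(pair(c, a), pair(0, c)), a, pair(pair(a, a), c)))   [R5 at ε]
2. pair(pair(a, c), m(pair(pair(c, a), pair(0, c)), a, pair(pair(a, a), c)))  →  pair(pair(a, c), pair(a, a))   [R5 at 2]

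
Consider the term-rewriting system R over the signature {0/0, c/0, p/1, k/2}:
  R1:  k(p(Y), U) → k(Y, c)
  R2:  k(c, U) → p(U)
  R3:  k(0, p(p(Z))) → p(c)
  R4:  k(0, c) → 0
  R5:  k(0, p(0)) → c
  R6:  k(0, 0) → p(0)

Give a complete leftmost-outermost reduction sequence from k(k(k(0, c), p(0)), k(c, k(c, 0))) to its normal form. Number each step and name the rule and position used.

p(p(p(0)))

1. k(k(k(0, c), p(0)), k(c, k(c, 0)))  →  k(k(0, p(0)), k(c, k(c, 0)))   [R4 at 1.1]
2. k(k(0, p(0)), k(c, k(c, 0)))  →  k(c, k(c, k(c, 0)))   [R5 at 1]
3. k(c, k(c, k(c, 0)))  →  p(k(c, k(c, 0)))   [R2 at ε]
4. p(k(c, k(c, 0)))  →  p(p(k(c, 0)))   [R2 at 1]
5. p(p(k(c, 0)))  →  p(p(p(0)))   [R2 at 1.1]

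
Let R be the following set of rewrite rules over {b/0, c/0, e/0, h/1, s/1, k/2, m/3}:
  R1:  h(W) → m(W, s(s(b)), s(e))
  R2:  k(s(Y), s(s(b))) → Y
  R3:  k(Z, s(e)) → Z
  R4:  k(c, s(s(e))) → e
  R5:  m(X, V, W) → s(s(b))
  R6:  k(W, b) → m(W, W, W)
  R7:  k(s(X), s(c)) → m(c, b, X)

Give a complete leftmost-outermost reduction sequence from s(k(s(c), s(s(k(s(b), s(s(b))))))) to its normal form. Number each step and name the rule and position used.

s(c)

1. s(k(s(c), s(s(k(s(b), s(s(b)))))))  →  s(k(s(c), s(s(b))))   [R2 at 1.2.1.1]
2. s(k(s(c), s(s(b))))  →  s(c)   [R2 at 1]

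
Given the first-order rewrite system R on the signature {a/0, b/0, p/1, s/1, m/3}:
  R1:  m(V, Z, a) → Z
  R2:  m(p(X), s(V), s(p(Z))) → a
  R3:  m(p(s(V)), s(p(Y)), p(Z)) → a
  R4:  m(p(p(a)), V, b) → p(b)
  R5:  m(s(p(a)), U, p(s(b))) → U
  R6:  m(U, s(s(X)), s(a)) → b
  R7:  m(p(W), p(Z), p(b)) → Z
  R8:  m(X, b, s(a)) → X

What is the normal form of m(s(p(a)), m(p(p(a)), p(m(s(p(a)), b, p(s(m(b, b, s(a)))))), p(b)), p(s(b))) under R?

1. m(s(p(a)), m(p(p(a)), p(m(s(p(a)), b, p(s(m(b, b, s(a)))))), p(b)), p(s(b)))  →  m(p(p(a)), p(m(s(p(a)), b, p(s(m(b, b, s(a)))))), p(b))   [R5 at ε]
2. m(p(p(a)), p(m(s(p(a)), b, p(s(m(b, b, s(a)))))), p(b))  →  m(s(p(a)), b, p(s(m(b, b, s(a)))))   [R7 at ε]
3. m(s(p(a)), b, p(s(m(b, b, s(a)))))  →  m(s(p(a)), b, p(s(b)))   [R8 at 3.1.1]
4. m(s(p(a)), b, p(s(b)))  →  b   [R5 at ε]

b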